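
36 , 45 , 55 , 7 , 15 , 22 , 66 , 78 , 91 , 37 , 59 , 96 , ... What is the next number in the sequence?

105

The slot pattern repeats as AAABBB (period 6), so there are 2 interleaved tracks.
Track A: 36, 45, 55, 66, 78, 91 (triangular numbers n(n+1)/2 for n = 8, 9, …).
Track B: 7, 15, 22, 37, 59, 96 (a Fibonacci-like recurrence a_n = a_{n-1} + a_{n-2}).
Term 13 comes from track A (its 7th entry): 105.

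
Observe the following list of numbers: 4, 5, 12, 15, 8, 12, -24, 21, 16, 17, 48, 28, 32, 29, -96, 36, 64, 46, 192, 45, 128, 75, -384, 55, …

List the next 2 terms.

Split by position mod 4 into 4 tracks.
Track A = 4, 8, 16, 32, 64, 128: powers 2^2, 2^3, 2^4, ….
Track B = 5, 12, 17, 29, 46, 75: Fibonacci-style (each term is the sum of the two before it).
Track C = 12, -24, 48, -96, 192, -384: geometric with ratio -2.
Track D = 15, 21, 28, 36, 45, 55: triangular numbers starting at T_5.
Position 25 → track A, term 7 = 256.
The 26th slot belongs to track B; its 7th term is 121.

256, 121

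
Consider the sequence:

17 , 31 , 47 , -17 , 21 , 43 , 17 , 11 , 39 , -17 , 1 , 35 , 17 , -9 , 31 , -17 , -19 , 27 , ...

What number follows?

17

Split by position mod 3: positions 1, 4, 7, … form one track, and each other residue class forms its own.
Track A: 17, -17, 17, -17, 17, -17 — oscillating between 17 and -17.
Track B: 31, 21, 11, 1, -9, -19 — arithmetic with common difference −10.
Track C: 47, 43, 39, 35, 31, 27 — arithmetic with common difference −4.
Term 19 comes from track A (its 7th entry): 17.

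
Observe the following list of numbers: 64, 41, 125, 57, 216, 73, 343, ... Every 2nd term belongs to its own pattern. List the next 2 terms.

89, 512

The terms cycle through 2 interleaved subsequences.
Track A is 64, 125, 216, 343, which is the cubes 4³, 5³, 6³, ….
Track B is 41, 57, 73, which is arithmetic with common difference +16.
Position 8 → track B, term 4 = 89.
Position 9 falls in track A as its term 5, giving 512.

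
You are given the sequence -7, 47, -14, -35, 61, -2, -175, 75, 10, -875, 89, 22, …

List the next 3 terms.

Split by position mod 3 into 3 tracks.
Track A: -7, -35, -175, -875. Geometric, ×5 each step.
Track B: 47, 61, 75, 89. Arithmetic with common difference +14.
Track C: -14, -2, 10, 22. Adding 12 each time.
Term 13 comes from track A (its 5th entry): -4375.
The 14th slot belongs to track B; its 5th term is 103.
The 15th slot belongs to track C; its 5th term is 34.

-4375, 103, 34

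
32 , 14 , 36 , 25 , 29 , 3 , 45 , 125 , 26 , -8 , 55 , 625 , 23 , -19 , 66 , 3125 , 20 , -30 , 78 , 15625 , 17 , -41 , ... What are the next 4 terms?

Taking every 4th term gives 4 separate tracks.
Track A = 32, 29, 26, 23, 20, 17: arithmetic, step −3.
Track B = 14, 3, -8, -19, -30, -41: linear: a_n = 25 − 11·n.
Track C = 36, 45, 55, 66, 78: triangular numbers starting at T_8.
Track D = 25, 125, 625, 3125, 15625: successive powers of 5.
Position 23 falls in track C as its term 6, giving 91.
Position 24 → track D, term 6 = 78125.
Position 25 → track A, term 7 = 14.
Position 26 falls in track B as its term 7, giving -52.

91, 78125, 14, -52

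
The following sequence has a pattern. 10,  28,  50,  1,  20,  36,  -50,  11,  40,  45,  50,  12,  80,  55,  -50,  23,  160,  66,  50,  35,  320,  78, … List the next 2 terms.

-50, 58

The terms cycle through 4 interleaved subsequences.
Subsequence A is 10, 20, 40, 80, 160, 320, which is a geometric progression (common ratio 2).
Subsequence B is 28, 36, 45, 55, 66, 78, which is triangular numbers starting at T_7.
Subsequence C is 50, -50, 50, -50, 50, which is the oscillation 50·(−1)^(n+1).
Subsequence D is 1, 11, 12, 23, 35, which is a Fibonacci-like recurrence a_n = a_{n-1} + a_{n-2}.
The 23rd slot belongs to subsequence C; its 6th term is -50.
Position 24 → subsequence D, term 6 = 58.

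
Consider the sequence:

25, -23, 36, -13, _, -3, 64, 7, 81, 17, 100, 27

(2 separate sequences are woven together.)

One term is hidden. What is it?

49

The terms cycle through 2 interleaved subsequences.
Track A: 25, 36, ?, 64, 81, 100 (perfect squares starting at 5²).
Track B: -23, -13, -3, 7, 17, 27 (arithmetic, step +10).
The gap is track A's term 3; the rule gives 49.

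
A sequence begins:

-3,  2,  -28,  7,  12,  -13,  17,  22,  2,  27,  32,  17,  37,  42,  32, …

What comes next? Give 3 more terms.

47, 52, 47

Positions follow the repeating pattern AAB; grouping by letter gives 2 tracks.
Stream A: -3, 2, 7, 12, 17, 22, 27, 32, 37, 42. Adding 5 each time.
Stream B: -28, -13, 2, 17, 32. Linear: a_n = -43 + 15·n.
Position 16 falls in stream A as its term 11, giving 47.
Position 17 → stream A, term 12 = 52.
Term 18 comes from stream B (its 6th entry): 47.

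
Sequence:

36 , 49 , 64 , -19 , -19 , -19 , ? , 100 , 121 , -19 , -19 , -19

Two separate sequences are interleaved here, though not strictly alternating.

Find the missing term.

81

Reading positions in blocks of 6 reveals the pattern AAABBB — 2 tracks woven together.
Subsequence A: 36, 49, 64, ?, 100, 121. Perfect squares starting at 6².
Subsequence B: -19, -19, -19, -19, -19, -19. The constant sequence -19.
So the missing entry in subsequence A is 81.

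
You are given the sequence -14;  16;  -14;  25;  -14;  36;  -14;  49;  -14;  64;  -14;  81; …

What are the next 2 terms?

Odd-indexed and even-indexed terms follow separate rules.
Subsequence A: -14, -14, -14, -14, -14, -14. Constant -14.
Subsequence B: 16, 25, 36, 49, 64, 81. Perfect squares starting at 4².
Position 13 falls in subsequence A as its term 7, giving -14.
Term 14 comes from subsequence B (its 7th entry): 100.

-14, 100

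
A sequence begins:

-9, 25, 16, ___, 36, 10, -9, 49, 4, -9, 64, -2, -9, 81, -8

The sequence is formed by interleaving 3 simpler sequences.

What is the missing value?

-9

Read the sequence 3 terms at a time; column i is its own pattern.
Stream A: -9, ?, -9, -9, -9 — the constant sequence -9.
Stream B: 25, 36, 49, 64, 81 — perfect squares starting at 5².
Stream C: 16, 10, 4, -2, -8 — linear: a_n = 22 − 6·n.
So the missing entry in stream A is -9.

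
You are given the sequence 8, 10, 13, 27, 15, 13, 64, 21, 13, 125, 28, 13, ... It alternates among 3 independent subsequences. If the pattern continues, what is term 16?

343

Taking every 3rd term gives 3 separate tracks.
Track A is 8, 27, 64, 125, which is the cubes 2³, 3³, 4³, ….
Track B is 10, 15, 21, 28, which is the triangular numbers T_4, T_5, ….
Track C is 13, 13, 13, 13, which is the constant sequence 13.
Position 16 falls in track A as its term 6, giving 343.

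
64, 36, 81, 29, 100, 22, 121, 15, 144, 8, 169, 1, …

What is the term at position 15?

225

Taking every 2nd term gives 2 separate tracks.
Subsequence A = 64, 81, 100, 121, 144, 169: consecutive squares n² from n = 8.
Subsequence B = 36, 29, 22, 15, 8, 1: linear: a_n = 43 − 7·n.
Term 15 comes from subsequence A (its 8th entry): 225.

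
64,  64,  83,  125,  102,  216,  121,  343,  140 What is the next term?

Positions 1, 3, 5, … form one subsequence and positions 2, 4, 6, … form another.
Stream A = 64, 83, 102, 121, 140: arithmetic, step +19.
Stream B = 64, 125, 216, 343: consecutive cubes n³ from n = 4.
Term 10 comes from stream B (its 5th entry): 512.

512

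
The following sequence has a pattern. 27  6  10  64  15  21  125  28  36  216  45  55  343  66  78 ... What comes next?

512

Reading positions in blocks of 3 reveals the pattern ABB — 2 tracks woven together.
Track A: 27, 64, 125, 216, 343 — perfect cubes starting at 3³.
Track B: 6, 10, 15, 21, 28, 36, 45, 55, 66, 78 — triangular numbers n(n+1)/2 for n = 3, 4, ….
Term 16 comes from track A (its 6th entry): 512.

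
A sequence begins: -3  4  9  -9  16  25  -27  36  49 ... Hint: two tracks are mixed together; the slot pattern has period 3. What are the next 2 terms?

-81, 64

Positions follow the repeating pattern ABB; grouping by letter gives 2 tracks.
Track A: -3, -9, -27 (geometric with ratio 3).
Track B: 4, 9, 16, 25, 36, 49 (the squares 2², 3², 4², …).
The 10th slot belongs to track A; its 4th term is -81.
Position 11 falls in track B as its term 7, giving 64.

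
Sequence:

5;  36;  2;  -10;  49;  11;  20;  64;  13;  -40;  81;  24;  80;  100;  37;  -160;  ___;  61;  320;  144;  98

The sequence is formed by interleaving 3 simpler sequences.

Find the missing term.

121

Taking every 3rd term gives 3 separate tracks.
Subsequence A: 5, -10, 20, -40, 80, -160, 320 — geometric, ×-2 each step.
Subsequence B: 36, 49, 64, 81, 100, ?, 144 — consecutive squares n² from n = 6.
Subsequence C: 2, 11, 13, 24, 37, 61, 98 — Fibonacci-style (each term is the sum of the two before it).
Filling subsequence B at index 6 by its rule yields 121.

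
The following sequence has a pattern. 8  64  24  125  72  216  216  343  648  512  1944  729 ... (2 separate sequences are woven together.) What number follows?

The terms cycle through 2 interleaved subsequences.
Stream A: 8, 24, 72, 216, 648, 1944. A geometric progression (common ratio 3).
Stream B: 64, 125, 216, 343, 512, 729. The cubes 4³, 5³, 6³, ….
Position 13 → stream A, term 7 = 5832.

5832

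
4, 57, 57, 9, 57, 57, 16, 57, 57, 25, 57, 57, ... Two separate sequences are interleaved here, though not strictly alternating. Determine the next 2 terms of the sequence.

The slot pattern repeats as ABB (period 3), so there are 2 interleaved tracks.
Track A: 4, 9, 16, 25 (perfect squares starting at 2²).
Track B: 57, 57, 57, 57, 57, 57, 57, 57 (the constant sequence 57).
The 13th slot belongs to track A; its 5th term is 36.
Position 14 falls in track B as its term 9, giving 57.

36, 57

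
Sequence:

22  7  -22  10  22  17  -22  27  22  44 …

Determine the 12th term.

Taking every 2nd term gives 2 separate tracks.
Track A: 22, -22, 22, -22, 22. Alternating ±22.
Track B: 7, 10, 17, 27, 44. A Fibonacci-like recurrence a_n = a_{n-1} + a_{n-2}.
Position 12 → track B, term 6 = 71.

71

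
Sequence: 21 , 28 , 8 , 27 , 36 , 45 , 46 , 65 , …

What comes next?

55

Positions follow the repeating pattern AABB; grouping by letter gives 2 tracks.
Track A = 21, 28, 36, 45: the triangular numbers T_6, T_7, ….
Track B = 8, 27, 46, 65: arithmetic, step +19.
Term 9 comes from track A (its 5th entry): 55.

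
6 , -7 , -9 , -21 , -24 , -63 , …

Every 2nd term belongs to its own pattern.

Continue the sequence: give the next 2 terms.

-39, -189

Positions 1, 3, 5, … form one subsequence and positions 2, 4, 6, … form another.
Track A: 6, -9, -24 — linear: a_n = 21 − 15·n.
Track B: -7, -21, -63 — a geometric progression (common ratio 3).
Term 7 comes from track A (its 4th entry): -39.
Term 8 comes from track B (its 4th entry): -189.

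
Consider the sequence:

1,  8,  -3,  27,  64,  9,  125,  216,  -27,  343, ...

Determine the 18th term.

The slot pattern repeats as AAB (period 3), so there are 2 interleaved tracks.
Track A is 1, 8, 27, 64, 125, 216, 343, which is perfect cubes starting at 1³.
Track B is -3, 9, -27, which is a geometric progression (common ratio -3).
Position 18 falls in track B as its term 6, giving 729.

729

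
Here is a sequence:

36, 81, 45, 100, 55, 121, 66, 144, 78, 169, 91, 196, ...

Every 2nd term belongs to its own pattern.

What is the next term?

105

The terms cycle through 2 interleaved subsequences.
Stream A: 36, 45, 55, 66, 78, 91 (the triangular numbers T_8, T_9, …).
Stream B: 81, 100, 121, 144, 169, 196 (perfect squares starting at 9²).
Term 13 comes from stream A (its 7th entry): 105.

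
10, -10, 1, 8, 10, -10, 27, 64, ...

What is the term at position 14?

-10

The slot pattern repeats as AABB (period 4), so there are 2 interleaved tracks.
Track A = 10, -10, 10, -10: alternating ±10.
Track B = 1, 8, 27, 64: perfect cubes starting at 1³.
The 14th slot belongs to track A; its 8th term is -10.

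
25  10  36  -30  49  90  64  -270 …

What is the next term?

The terms cycle through 2 interleaved subsequences.
Subsequence A = 25, 36, 49, 64: consecutive squares n² from n = 5.
Subsequence B = 10, -30, 90, -270: geometric with ratio -3.
Position 9 → subsequence A, term 5 = 81.

81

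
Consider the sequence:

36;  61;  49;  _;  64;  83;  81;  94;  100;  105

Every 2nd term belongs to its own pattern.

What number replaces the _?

72

Odd-indexed and even-indexed terms follow separate rules.
Stream A: 36, 49, 64, 81, 100 (perfect squares starting at 6²).
Stream B: 61, ?, 83, 94, 105 (arithmetic with common difference +11).
Filling stream B at index 2 by its rule yields 72.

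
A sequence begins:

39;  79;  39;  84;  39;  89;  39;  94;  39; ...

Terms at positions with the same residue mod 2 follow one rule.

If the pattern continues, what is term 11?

Positions 1, 3, 5, … form one subsequence and positions 2, 4, 6, … form another.
Stream A = 39, 39, 39, 39, 39: the constant sequence 39.
Stream B = 79, 84, 89, 94: arithmetic with common difference +5.
Term 11 comes from stream A (its 6th entry): 39.

39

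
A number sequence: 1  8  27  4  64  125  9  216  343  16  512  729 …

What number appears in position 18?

The slot pattern repeats as ABB (period 3), so there are 2 interleaved tracks.
Subsequence A = 1, 4, 9, 16: the squares 1², 2², 3², ….
Subsequence B = 8, 27, 64, 125, 216, 343, 512, 729: consecutive cubes n³ from n = 2.
Position 18 → subsequence B, term 12 = 2197.

2197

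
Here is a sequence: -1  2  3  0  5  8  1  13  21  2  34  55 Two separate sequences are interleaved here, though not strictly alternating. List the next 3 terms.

3, 89, 144

The slot pattern repeats as ABB (period 3), so there are 2 interleaved tracks.
Track A = -1, 0, 1, 2: adding 1 each time.
Track B = 2, 3, 5, 8, 13, 21, 34, 55: each term equals the sum of the previous two.
Position 13 falls in track A as its term 5, giving 3.
Position 14 falls in track B as its term 9, giving 89.
Term 15 comes from track B (its 10th entry): 144.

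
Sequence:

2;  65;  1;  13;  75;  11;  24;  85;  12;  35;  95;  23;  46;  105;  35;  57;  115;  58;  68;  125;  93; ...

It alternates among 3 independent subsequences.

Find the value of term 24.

151

Split by position mod 3: positions 1, 4, 7, … form one track, and each other residue class forms its own.
Track A is 2, 13, 24, 35, 46, 57, 68, which is linear: a_n = -9 + 11·n.
Track B is 65, 75, 85, 95, 105, 115, 125, which is arithmetic with common difference +10.
Track C is 1, 11, 12, 23, 35, 58, 93, which is each term equals the sum of the previous two.
Position 24 → track C, term 8 = 151.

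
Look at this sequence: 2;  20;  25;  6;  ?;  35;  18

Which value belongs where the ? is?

Reading positions in blocks of 3 reveals the pattern ABB — 2 tracks woven together.
Track A: 2, 6, 18. A geometric progression (common ratio 3).
Track B: 20, 25, ?, 35. Adding 5 each time.
Track B's pattern makes the blank 30.

30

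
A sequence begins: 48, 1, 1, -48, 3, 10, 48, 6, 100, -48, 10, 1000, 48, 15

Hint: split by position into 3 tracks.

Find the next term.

10000

Split by position mod 3: positions 1, 4, 7, … form one track, and each other residue class forms its own.
Track A is 48, -48, 48, -48, 48, which is oscillating between 48 and -48.
Track B is 1, 3, 6, 10, 15, which is triangular numbers n(n+1)/2 for n = 1, 2, ….
Track C is 1, 10, 100, 1000, which is successive powers of 10.
Term 15 comes from track C (its 5th entry): 10000.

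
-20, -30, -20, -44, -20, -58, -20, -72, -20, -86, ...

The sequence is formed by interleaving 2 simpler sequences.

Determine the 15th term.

The terms cycle through 2 interleaved subsequences.
Stream A: -20, -20, -20, -20, -20 (constant -20).
Stream B: -30, -44, -58, -72, -86 (subtracting 14 each time).
The 15th slot belongs to stream A; its 8th term is -20.

-20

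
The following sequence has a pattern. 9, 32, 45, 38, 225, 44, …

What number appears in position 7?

1125

The terms cycle through 2 interleaved subsequences.
Track A: 9, 45, 225 (multiplying by 5 each time).
Track B: 32, 38, 44 (linear: a_n = 26 + 6·n).
Position 7 → track A, term 4 = 1125.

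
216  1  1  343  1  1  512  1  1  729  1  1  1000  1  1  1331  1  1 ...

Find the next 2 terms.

Reading positions in blocks of 3 reveals the pattern ABB — 2 tracks woven together.
Track A: 216, 343, 512, 729, 1000, 1331. Perfect cubes starting at 6³.
Track B: 1, 1, 1, 1, 1, 1, 1, 1, 1, 1, 1, 1. The constant sequence 1.
The 19th slot belongs to track A; its 7th term is 1728.
The 20th slot belongs to track B; its 13th term is 1.

1728, 1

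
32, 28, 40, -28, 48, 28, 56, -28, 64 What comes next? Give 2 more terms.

Positions 1, 3, 5, … form one subsequence and positions 2, 4, 6, … form another.
Subsequence A: 32, 40, 48, 56, 64 — arithmetic with common difference +8.
Subsequence B: 28, -28, 28, -28 — oscillating between 28 and -28.
Position 10 → subsequence B, term 5 = 28.
The 11th slot belongs to subsequence A; its 6th term is 72.

28, 72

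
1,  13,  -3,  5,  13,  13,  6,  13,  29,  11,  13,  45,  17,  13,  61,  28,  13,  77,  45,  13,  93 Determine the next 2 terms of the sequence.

73, 13

Read the sequence 3 terms at a time; column i is its own pattern.
Track A is 1, 5, 6, 11, 17, 28, 45, which is a Fibonacci-like recurrence a_n = a_{n-1} + a_{n-2}.
Track B is 13, 13, 13, 13, 13, 13, 13, which is always 13.
Track C is -3, 13, 29, 45, 61, 77, 93, which is adding 16 each time.
The 22nd slot belongs to track A; its 8th term is 73.
The 23rd slot belongs to track B; its 8th term is 13.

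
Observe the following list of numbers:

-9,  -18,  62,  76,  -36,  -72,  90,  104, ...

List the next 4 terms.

-144, -288, 118, 132

Positions follow the repeating pattern AABB; grouping by letter gives 2 tracks.
Track A is -9, -18, -36, -72, which is a geometric progression (common ratio 2).
Track B is 62, 76, 90, 104, which is adding 14 each time.
Position 9 falls in track A as its term 5, giving -144.
Term 10 comes from track A (its 6th entry): -288.
Position 11 → track B, term 5 = 118.
Position 12 falls in track B as its term 6, giving 132.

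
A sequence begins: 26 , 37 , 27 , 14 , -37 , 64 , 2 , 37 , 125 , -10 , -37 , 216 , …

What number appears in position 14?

The terms cycle through 3 interleaved subsequences.
Subsequence A: 26, 14, 2, -10 (subtracting 12 each time).
Subsequence B: 37, -37, 37, -37 (alternating ±37).
Subsequence C: 27, 64, 125, 216 (consecutive cubes n³ from n = 3).
Position 14 → subsequence B, term 5 = 37.

37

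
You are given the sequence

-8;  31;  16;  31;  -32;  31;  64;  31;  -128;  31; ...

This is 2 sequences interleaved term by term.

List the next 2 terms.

256, 31

Odd-indexed and even-indexed terms follow separate rules.
Track A: -8, 16, -32, 64, -128 — a geometric progression (common ratio -2).
Track B: 31, 31, 31, 31, 31 — always 31.
Term 11 comes from track A (its 6th entry): 256.
Position 12 → track B, term 6 = 31.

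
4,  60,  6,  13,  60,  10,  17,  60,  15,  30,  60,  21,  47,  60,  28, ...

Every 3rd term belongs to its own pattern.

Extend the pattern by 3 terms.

Split by position mod 3: positions 1, 4, 7, … form one track, and each other residue class forms its own.
Track A: 4, 13, 17, 30, 47 (a Fibonacci-like recurrence a_n = a_{n-1} + a_{n-2}).
Track B: 60, 60, 60, 60, 60 (constant 60).
Track C: 6, 10, 15, 21, 28 (triangular numbers starting at T_3).
Position 16 falls in track A as its term 6, giving 77.
Position 17 falls in track B as its term 6, giving 60.
Term 18 comes from track C (its 6th entry): 36.

77, 60, 36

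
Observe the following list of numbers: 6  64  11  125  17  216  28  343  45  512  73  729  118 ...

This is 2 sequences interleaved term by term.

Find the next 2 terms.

1000, 191

Split by position mod 2 into 2 tracks.
Track A: 6, 11, 17, 28, 45, 73, 118. Each term equals the sum of the previous two.
Track B: 64, 125, 216, 343, 512, 729. Consecutive cubes n³ from n = 4.
Term 14 comes from track B (its 7th entry): 1000.
Term 15 comes from track A (its 8th entry): 191.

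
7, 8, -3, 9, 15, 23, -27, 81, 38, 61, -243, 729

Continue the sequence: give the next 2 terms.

Positions follow the repeating pattern AABB; grouping by letter gives 2 tracks.
Subsequence A = 7, 8, 15, 23, 38, 61: a Fibonacci-like recurrence a_n = a_{n-1} + a_{n-2}.
Subsequence B = -3, 9, -27, 81, -243, 729: a geometric progression (common ratio -3).
Term 13 comes from subsequence A (its 7th entry): 99.
Position 14 falls in subsequence A as its term 8, giving 160.

99, 160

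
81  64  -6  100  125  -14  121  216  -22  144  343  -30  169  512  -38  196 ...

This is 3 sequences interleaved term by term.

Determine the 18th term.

Split by position mod 3: positions 1, 4, 7, … form one track, and each other residue class forms its own.
Track A = 81, 100, 121, 144, 169, 196: consecutive squares n² from n = 9.
Track B = 64, 125, 216, 343, 512: the cubes 4³, 5³, 6³, ….
Track C = -6, -14, -22, -30, -38: arithmetic, step −8.
The 18th slot belongs to track C; its 6th term is -46.

-46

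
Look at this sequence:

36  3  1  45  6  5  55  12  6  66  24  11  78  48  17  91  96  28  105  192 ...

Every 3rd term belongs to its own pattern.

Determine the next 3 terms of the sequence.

45, 120, 384

Split by position mod 3 into 3 tracks.
Track A: 36, 45, 55, 66, 78, 91, 105. Triangular numbers n(n+1)/2 for n = 8, 9, ….
Track B: 3, 6, 12, 24, 48, 96, 192. A geometric progression (common ratio 2).
Track C: 1, 5, 6, 11, 17, 28. Each term equals the sum of the previous two.
The 21st slot belongs to track C; its 7th term is 45.
The 22nd slot belongs to track A; its 8th term is 120.
Term 23 comes from track B (its 8th entry): 384.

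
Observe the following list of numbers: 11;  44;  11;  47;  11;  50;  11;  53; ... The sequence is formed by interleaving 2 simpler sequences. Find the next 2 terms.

The terms cycle through 2 interleaved subsequences.
Subsequence A: 11, 11, 11, 11 — constant 11.
Subsequence B: 44, 47, 50, 53 — linear: a_n = 41 + 3·n.
Term 9 comes from subsequence A (its 5th entry): 11.
The 10th slot belongs to subsequence B; its 5th term is 56.

11, 56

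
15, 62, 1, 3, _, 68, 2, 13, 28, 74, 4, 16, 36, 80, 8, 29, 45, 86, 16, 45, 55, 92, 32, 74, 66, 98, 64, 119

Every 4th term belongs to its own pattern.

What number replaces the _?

Taking every 4th term gives 4 separate tracks.
Track A: 15, ?, 28, 36, 45, 55, 66 (triangular numbers starting at T_5).
Track B: 62, 68, 74, 80, 86, 92, 98 (arithmetic, step +6).
Track C: 1, 2, 4, 8, 16, 32, 64 (successive powers of 2).
Track D: 3, 13, 16, 29, 45, 74, 119 (Fibonacci-style (each term is the sum of the two before it)).
The gap is track A's term 2; the rule gives 21.

21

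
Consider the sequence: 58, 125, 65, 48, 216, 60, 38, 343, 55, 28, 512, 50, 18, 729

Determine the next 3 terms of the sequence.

Taking every 3rd term gives 3 separate tracks.
Track A: 58, 48, 38, 28, 18 (arithmetic, step −10).
Track B: 125, 216, 343, 512, 729 (consecutive cubes n³ from n = 5).
Track C: 65, 60, 55, 50 (arithmetic, step −5).
The 15th slot belongs to track C; its 5th term is 45.
Position 16 → track A, term 6 = 8.
Term 17 comes from track B (its 6th entry): 1000.

45, 8, 1000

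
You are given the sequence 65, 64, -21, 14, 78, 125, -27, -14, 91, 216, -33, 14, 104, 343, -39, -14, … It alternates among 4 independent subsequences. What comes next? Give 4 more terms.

117, 512, -45, 14

Read the sequence 4 terms at a time; column i is its own pattern.
Subsequence A: 65, 78, 91, 104. Arithmetic, step +13.
Subsequence B: 64, 125, 216, 343. Consecutive cubes n³ from n = 4.
Subsequence C: -21, -27, -33, -39. Arithmetic, step −6.
Subsequence D: 14, -14, 14, -14. The oscillation 14·(−1)^(n+1).
Position 17 → subsequence A, term 5 = 117.
Term 18 comes from subsequence B (its 5th entry): 512.
Position 19 → subsequence C, term 5 = -45.
The 20th slot belongs to subsequence D; its 5th term is 14.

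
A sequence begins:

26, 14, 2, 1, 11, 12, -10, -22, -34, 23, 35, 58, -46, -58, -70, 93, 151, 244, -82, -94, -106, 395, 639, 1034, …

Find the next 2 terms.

Reading positions in blocks of 6 reveals the pattern AAABBB — 2 tracks woven together.
Stream A: 26, 14, 2, -10, -22, -34, -46, -58, -70, -82, -94, -106 (linear: a_n = 38 − 12·n).
Stream B: 1, 11, 12, 23, 35, 58, 93, 151, 244, 395, 639, 1034 (Fibonacci-style (each term is the sum of the two before it)).
Position 25 → stream A, term 13 = -118.
Position 26 falls in stream A as its term 14, giving -130.

-118, -130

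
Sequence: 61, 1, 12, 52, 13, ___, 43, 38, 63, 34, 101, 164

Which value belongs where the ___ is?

Positions follow the repeating pattern ABB; grouping by letter gives 2 tracks.
Subsequence A = 61, 52, 43, 34: linear: a_n = 70 − 9·n.
Subsequence B = 1, 12, 13, ?, 38, 63, 101, 164: a Fibonacci-like recurrence a_n = a_{n-1} + a_{n-2}.
Subsequence B's pattern makes the blank 25.

25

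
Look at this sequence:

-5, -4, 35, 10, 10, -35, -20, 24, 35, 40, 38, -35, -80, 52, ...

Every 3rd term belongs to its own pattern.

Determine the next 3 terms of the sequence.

Taking every 3rd term gives 3 separate tracks.
Track A: -5, 10, -20, 40, -80 — geometric with ratio -2.
Track B: -4, 10, 24, 38, 52 — arithmetic, step +14.
Track C: 35, -35, 35, -35 — oscillating between 35 and -35.
Position 15 falls in track C as its term 5, giving 35.
The 16th slot belongs to track A; its 6th term is 160.
Position 17 falls in track B as its term 6, giving 66.

35, 160, 66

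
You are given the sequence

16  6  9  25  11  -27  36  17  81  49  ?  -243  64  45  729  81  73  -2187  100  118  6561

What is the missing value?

Split by position mod 3: positions 1, 4, 7, … form one track, and each other residue class forms its own.
Subsequence A: 16, 25, 36, 49, 64, 81, 100 — perfect squares starting at 4².
Subsequence B: 6, 11, 17, ?, 45, 73, 118 — Fibonacci-style (each term is the sum of the two before it).
Subsequence C: 9, -27, 81, -243, 729, -2187, 6561 — multiplying by -3 each time.
Subsequence B's pattern makes the blank 28.

28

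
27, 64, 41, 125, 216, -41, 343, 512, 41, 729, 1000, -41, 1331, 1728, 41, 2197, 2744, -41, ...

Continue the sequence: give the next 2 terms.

The slot pattern repeats as AAB (period 3), so there are 2 interleaved tracks.
Track A: 27, 64, 125, 216, 343, 512, 729, 1000, 1331, 1728, 2197, 2744. Perfect cubes starting at 3³.
Track B: 41, -41, 41, -41, 41, -41. The oscillation 41·(−1)^(n+1).
The 19th slot belongs to track A; its 13th term is 3375.
The 20th slot belongs to track A; its 14th term is 4096.

3375, 4096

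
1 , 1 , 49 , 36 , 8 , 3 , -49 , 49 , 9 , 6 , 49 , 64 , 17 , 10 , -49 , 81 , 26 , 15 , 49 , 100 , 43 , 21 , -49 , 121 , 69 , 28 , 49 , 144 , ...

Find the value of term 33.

Taking every 4th term gives 4 separate tracks.
Subsequence A: 1, 8, 9, 17, 26, 43, 69 — a Fibonacci-like recurrence a_n = a_{n-1} + a_{n-2}.
Subsequence B: 1, 3, 6, 10, 15, 21, 28 — the triangular numbers T_1, T_2, ….
Subsequence C: 49, -49, 49, -49, 49, -49, 49 — oscillating between 49 and -49.
Subsequence D: 36, 49, 64, 81, 100, 121, 144 — perfect squares starting at 6².
Position 33 → subsequence A, term 9 = 181.

181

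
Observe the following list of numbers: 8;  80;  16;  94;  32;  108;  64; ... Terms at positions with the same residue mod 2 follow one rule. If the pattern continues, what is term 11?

Positions 1, 3, 5, … form one subsequence and positions 2, 4, 6, … form another.
Track A is 8, 16, 32, 64, which is successive powers of 2.
Track B is 80, 94, 108, which is arithmetic with common difference +14.
Position 11 falls in track A as its term 6, giving 256.

256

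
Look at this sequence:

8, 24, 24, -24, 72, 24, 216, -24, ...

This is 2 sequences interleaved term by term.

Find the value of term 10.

24

Odd-indexed and even-indexed terms follow separate rules.
Subsequence A: 8, 24, 72, 216 — geometric, ×3 each step.
Subsequence B: 24, -24, 24, -24 — oscillating between 24 and -24.
The 10th slot belongs to subsequence B; its 5th term is 24.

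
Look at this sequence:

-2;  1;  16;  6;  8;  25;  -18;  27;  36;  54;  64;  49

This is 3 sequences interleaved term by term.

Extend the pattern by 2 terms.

-162, 125

Split by position mod 3 into 3 tracks.
Subsequence A = -2, 6, -18, 54: multiplying by -3 each time.
Subsequence B = 1, 8, 27, 64: consecutive cubes n³ from n = 1.
Subsequence C = 16, 25, 36, 49: consecutive squares n² from n = 4.
Term 13 comes from subsequence A (its 5th entry): -162.
Position 14 falls in subsequence B as its term 5, giving 125.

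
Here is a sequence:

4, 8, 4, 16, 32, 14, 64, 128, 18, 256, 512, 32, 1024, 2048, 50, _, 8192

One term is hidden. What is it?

Positions follow the repeating pattern AAB; grouping by letter gives 2 tracks.
Stream A: 4, 8, 16, 32, 64, 128, 256, 512, 1024, 2048, ?, 8192 — powers of 2.
Stream B: 4, 14, 18, 32, 50 — a Fibonacci-like recurrence a_n = a_{n-1} + a_{n-2}.
Filling stream A at index 11 by its rule yields 4096.

4096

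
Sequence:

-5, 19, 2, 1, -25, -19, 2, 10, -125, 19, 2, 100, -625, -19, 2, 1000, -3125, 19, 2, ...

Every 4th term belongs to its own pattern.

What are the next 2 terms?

10000, -15625

Taking every 4th term gives 4 separate tracks.
Track A: -5, -25, -125, -625, -3125 — geometric, ×5 each step.
Track B: 19, -19, 19, -19, 19 — alternating ±19.
Track C: 2, 2, 2, 2, 2 — always 2.
Track D: 1, 10, 100, 1000 — powers 10^0, 10^1, 10^2, ….
Term 20 comes from track D (its 5th entry): 10000.
Position 21 → track A, term 6 = -15625.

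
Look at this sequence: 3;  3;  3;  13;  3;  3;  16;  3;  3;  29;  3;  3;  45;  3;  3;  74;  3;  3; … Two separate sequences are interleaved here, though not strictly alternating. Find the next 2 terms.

Reading positions in blocks of 3 reveals the pattern ABB — 2 tracks woven together.
Track A = 3, 13, 16, 29, 45, 74: Fibonacci-style (each term is the sum of the two before it).
Track B = 3, 3, 3, 3, 3, 3, 3, 3, 3, 3, 3, 3: constant 3.
The 19th slot belongs to track A; its 7th term is 119.
Position 20 falls in track B as its term 13, giving 3.

119, 3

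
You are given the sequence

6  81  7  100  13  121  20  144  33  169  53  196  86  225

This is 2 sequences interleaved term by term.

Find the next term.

139

The terms cycle through 2 interleaved subsequences.
Track A: 6, 7, 13, 20, 33, 53, 86. Fibonacci-style (each term is the sum of the two before it).
Track B: 81, 100, 121, 144, 169, 196, 225. Perfect squares starting at 9².
The 15th slot belongs to track A; its 8th term is 139.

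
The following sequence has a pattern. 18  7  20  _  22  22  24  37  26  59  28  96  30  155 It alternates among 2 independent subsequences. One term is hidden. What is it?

15

Odd-indexed and even-indexed terms follow separate rules.
Stream A = 18, 20, 22, 24, 26, 28, 30: arithmetic with common difference +2.
Stream B = 7, ?, 22, 37, 59, 96, 155: each term equals the sum of the previous two.
The gap is stream B's term 2; the rule gives 15.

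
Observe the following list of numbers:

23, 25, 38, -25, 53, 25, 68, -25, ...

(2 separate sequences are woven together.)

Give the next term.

83

Odd-indexed and even-indexed terms follow separate rules.
Stream A: 23, 38, 53, 68 (arithmetic, step +15).
Stream B: 25, -25, 25, -25 (alternating ±25).
Position 9 → stream A, term 5 = 83.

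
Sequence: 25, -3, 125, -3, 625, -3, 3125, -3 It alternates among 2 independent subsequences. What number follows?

15625

Positions 1, 3, 5, … form one subsequence and positions 2, 4, 6, … form another.
Stream A: 25, 125, 625, 3125 (powers 5^2, 5^3, 5^4, …).
Stream B: -3, -3, -3, -3 (the constant sequence -3).
Term 9 comes from stream A (its 5th entry): 15625.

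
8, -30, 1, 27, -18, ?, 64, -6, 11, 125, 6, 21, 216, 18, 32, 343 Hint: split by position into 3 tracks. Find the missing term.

Taking every 3rd term gives 3 separate tracks.
Stream A: 8, 27, 64, 125, 216, 343 — the cubes 2³, 3³, 4³, ….
Stream B: -30, -18, -6, 6, 18 — arithmetic, step +12.
Stream C: 1, ?, 11, 21, 32 — a Fibonacci-like recurrence a_n = a_{n-1} + a_{n-2}.
The gap is stream C's term 2; the rule gives 10.

10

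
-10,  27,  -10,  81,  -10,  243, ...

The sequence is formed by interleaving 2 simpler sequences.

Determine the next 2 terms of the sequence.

-10, 729

Taking every 2nd term gives 2 separate tracks.
Subsequence A: -10, -10, -10 (constant -10).
Subsequence B: 27, 81, 243 (successive powers of 3).
Term 7 comes from subsequence A (its 4th entry): -10.
The 8th slot belongs to subsequence B; its 4th term is 729.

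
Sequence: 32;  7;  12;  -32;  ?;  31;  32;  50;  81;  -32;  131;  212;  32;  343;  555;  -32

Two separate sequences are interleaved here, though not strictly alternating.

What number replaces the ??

Positions follow the repeating pattern ABB; grouping by letter gives 2 tracks.
Stream A: 32, -32, 32, -32, 32, -32 — oscillating between 32 and -32.
Stream B: 7, 12, ?, 31, 50, 81, 131, 212, 343, 555 — a Fibonacci-like recurrence a_n = a_{n-1} + a_{n-2}.
The gap is stream B's term 3; the rule gives 19.

19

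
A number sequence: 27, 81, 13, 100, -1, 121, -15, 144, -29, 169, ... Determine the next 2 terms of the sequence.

The terms cycle through 2 interleaved subsequences.
Track A = 27, 13, -1, -15, -29: linear: a_n = 41 − 14·n.
Track B = 81, 100, 121, 144, 169: consecutive squares n² from n = 9.
Position 11 → track A, term 6 = -43.
Position 12 → track B, term 6 = 196.

-43, 196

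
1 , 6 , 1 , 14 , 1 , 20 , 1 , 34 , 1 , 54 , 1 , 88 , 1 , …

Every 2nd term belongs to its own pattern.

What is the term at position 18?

372

The terms cycle through 2 interleaved subsequences.
Stream A = 1, 1, 1, 1, 1, 1, 1: constant 1.
Stream B = 6, 14, 20, 34, 54, 88: a Fibonacci-like recurrence a_n = a_{n-1} + a_{n-2}.
Position 18 falls in stream B as its term 9, giving 372.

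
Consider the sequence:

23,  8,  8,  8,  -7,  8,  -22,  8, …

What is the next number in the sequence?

-37

Odd-indexed and even-indexed terms follow separate rules.
Stream A = 23, 8, -7, -22: arithmetic, step −15.
Stream B = 8, 8, 8, 8: constant 8.
Term 9 comes from stream A (its 5th entry): -37.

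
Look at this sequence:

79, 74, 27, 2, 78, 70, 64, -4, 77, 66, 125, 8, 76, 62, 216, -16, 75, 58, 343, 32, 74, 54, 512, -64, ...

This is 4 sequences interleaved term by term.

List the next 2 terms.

73, 50

Taking every 4th term gives 4 separate tracks.
Subsequence A = 79, 78, 77, 76, 75, 74: linear: a_n = 80 − n.
Subsequence B = 74, 70, 66, 62, 58, 54: arithmetic with common difference −4.
Subsequence C = 27, 64, 125, 216, 343, 512: perfect cubes starting at 3³.
Subsequence D = 2, -4, 8, -16, 32, -64: multiplying by -2 each time.
The 25th slot belongs to subsequence A; its 7th term is 73.
The 26th slot belongs to subsequence B; its 7th term is 50.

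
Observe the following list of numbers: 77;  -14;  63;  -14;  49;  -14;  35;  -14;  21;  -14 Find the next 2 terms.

Taking every 2nd term gives 2 separate tracks.
Subsequence A = 77, 63, 49, 35, 21: subtracting 14 each time.
Subsequence B = -14, -14, -14, -14, -14: always -14.
The 11th slot belongs to subsequence A; its 6th term is 7.
Position 12 falls in subsequence B as its term 6, giving -14.

7, -14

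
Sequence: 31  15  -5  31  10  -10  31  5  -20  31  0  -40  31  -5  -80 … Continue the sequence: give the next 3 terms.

Split by position mod 3 into 3 tracks.
Subsequence A = 31, 31, 31, 31, 31: the constant sequence 31.
Subsequence B = 15, 10, 5, 0, -5: linear: a_n = 20 − 5·n.
Subsequence C = -5, -10, -20, -40, -80: geometric with ratio 2.
Position 16 falls in subsequence A as its term 6, giving 31.
The 17th slot belongs to subsequence B; its 6th term is -10.
The 18th slot belongs to subsequence C; its 6th term is -160.

31, -10, -160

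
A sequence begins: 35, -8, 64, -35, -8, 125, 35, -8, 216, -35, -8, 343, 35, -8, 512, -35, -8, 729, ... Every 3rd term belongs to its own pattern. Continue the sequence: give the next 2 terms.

35, -8

The terms cycle through 3 interleaved subsequences.
Stream A: 35, -35, 35, -35, 35, -35 (alternating ±35).
Stream B: -8, -8, -8, -8, -8, -8 (the constant sequence -8).
Stream C: 64, 125, 216, 343, 512, 729 (consecutive cubes n³ from n = 4).
Position 19 → stream A, term 7 = 35.
Position 20 falls in stream B as its term 7, giving -8.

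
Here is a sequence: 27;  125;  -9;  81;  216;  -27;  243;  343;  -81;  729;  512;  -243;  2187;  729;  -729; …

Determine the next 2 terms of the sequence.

Read the sequence 3 terms at a time; column i is its own pattern.
Stream A: 27, 81, 243, 729, 2187. Powers 3^3, 3^4, 3^5, ….
Stream B: 125, 216, 343, 512, 729. The cubes 5³, 6³, 7³, ….
Stream C: -9, -27, -81, -243, -729. Multiplying by 3 each time.
Position 16 falls in stream A as its term 6, giving 6561.
The 17th slot belongs to stream B; its 6th term is 1000.

6561, 1000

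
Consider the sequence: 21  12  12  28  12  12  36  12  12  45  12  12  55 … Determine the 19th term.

78

Reading positions in blocks of 3 reveals the pattern ABB — 2 tracks woven together.
Track A: 21, 28, 36, 45, 55 (triangular numbers starting at T_6).
Track B: 12, 12, 12, 12, 12, 12, 12, 12 (the constant sequence 12).
Position 19 → track A, term 7 = 78.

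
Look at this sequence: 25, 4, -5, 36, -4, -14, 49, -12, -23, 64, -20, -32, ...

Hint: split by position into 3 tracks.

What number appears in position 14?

-28

Read the sequence 3 terms at a time; column i is its own pattern.
Subsequence A: 25, 36, 49, 64. Perfect squares starting at 5².
Subsequence B: 4, -4, -12, -20. Arithmetic, step −8.
Subsequence C: -5, -14, -23, -32. Arithmetic with common difference −9.
Position 14 falls in subsequence B as its term 5, giving -28.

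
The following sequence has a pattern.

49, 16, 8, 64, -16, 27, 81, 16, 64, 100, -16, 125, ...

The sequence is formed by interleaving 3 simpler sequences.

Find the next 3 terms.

121, 16, 216

Read the sequence 3 terms at a time; column i is its own pattern.
Stream A is 49, 64, 81, 100, which is consecutive squares n² from n = 7.
Stream B is 16, -16, 16, -16, which is oscillating between 16 and -16.
Stream C is 8, 27, 64, 125, which is perfect cubes starting at 2³.
Position 13 → stream A, term 5 = 121.
The 14th slot belongs to stream B; its 5th term is 16.
Term 15 comes from stream C (its 5th entry): 216.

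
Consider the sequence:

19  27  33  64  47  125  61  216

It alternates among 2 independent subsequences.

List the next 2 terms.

The terms cycle through 2 interleaved subsequences.
Subsequence A is 19, 33, 47, 61, which is arithmetic, step +14.
Subsequence B is 27, 64, 125, 216, which is the cubes 3³, 4³, 5³, ….
The 9th slot belongs to subsequence A; its 5th term is 75.
Position 10 → subsequence B, term 5 = 343.

75, 343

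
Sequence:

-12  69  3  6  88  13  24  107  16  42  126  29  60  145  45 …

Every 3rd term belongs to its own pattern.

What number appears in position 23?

Split by position mod 3: positions 1, 4, 7, … form one track, and each other residue class forms its own.
Stream A = -12, 6, 24, 42, 60: adding 18 each time.
Stream B = 69, 88, 107, 126, 145: adding 19 each time.
Stream C = 3, 13, 16, 29, 45: each term equals the sum of the previous two.
Position 23 → stream B, term 8 = 202.

202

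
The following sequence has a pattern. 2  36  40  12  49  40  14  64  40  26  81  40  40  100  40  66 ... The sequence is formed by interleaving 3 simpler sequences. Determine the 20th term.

Split by position mod 3 into 3 tracks.
Subsequence A: 2, 12, 14, 26, 40, 66. Fibonacci-style (each term is the sum of the two before it).
Subsequence B: 36, 49, 64, 81, 100. Perfect squares starting at 6².
Subsequence C: 40, 40, 40, 40, 40. Always 40.
Position 20 → subsequence B, term 7 = 144.

144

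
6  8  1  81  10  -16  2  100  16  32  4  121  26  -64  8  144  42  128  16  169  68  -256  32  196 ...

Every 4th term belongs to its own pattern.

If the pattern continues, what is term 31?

Taking every 4th term gives 4 separate tracks.
Subsequence A: 6, 10, 16, 26, 42, 68 (Fibonacci-style (each term is the sum of the two before it)).
Subsequence B: 8, -16, 32, -64, 128, -256 (multiplying by -2 each time).
Subsequence C: 1, 2, 4, 8, 16, 32 (powers of 2).
Subsequence D: 81, 100, 121, 144, 169, 196 (the squares 9², 10², 11², …).
The 31st slot belongs to subsequence C; its 8th term is 128.

128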